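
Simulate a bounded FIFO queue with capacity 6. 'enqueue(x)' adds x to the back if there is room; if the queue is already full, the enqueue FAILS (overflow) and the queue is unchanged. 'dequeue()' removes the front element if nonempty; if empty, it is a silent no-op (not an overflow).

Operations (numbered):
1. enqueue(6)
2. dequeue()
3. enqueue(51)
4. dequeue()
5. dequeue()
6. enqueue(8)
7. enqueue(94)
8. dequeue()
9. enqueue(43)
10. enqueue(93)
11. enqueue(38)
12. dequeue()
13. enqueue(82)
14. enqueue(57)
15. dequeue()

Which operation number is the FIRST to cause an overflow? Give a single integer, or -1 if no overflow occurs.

Answer: -1

Derivation:
1. enqueue(6): size=1
2. dequeue(): size=0
3. enqueue(51): size=1
4. dequeue(): size=0
5. dequeue(): empty, no-op, size=0
6. enqueue(8): size=1
7. enqueue(94): size=2
8. dequeue(): size=1
9. enqueue(43): size=2
10. enqueue(93): size=3
11. enqueue(38): size=4
12. dequeue(): size=3
13. enqueue(82): size=4
14. enqueue(57): size=5
15. dequeue(): size=4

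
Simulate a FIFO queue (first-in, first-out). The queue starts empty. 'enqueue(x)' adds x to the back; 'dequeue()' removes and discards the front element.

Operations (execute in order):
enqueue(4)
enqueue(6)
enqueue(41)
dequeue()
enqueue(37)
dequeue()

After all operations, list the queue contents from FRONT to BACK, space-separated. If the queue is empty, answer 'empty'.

Answer: 41 37

Derivation:
enqueue(4): [4]
enqueue(6): [4, 6]
enqueue(41): [4, 6, 41]
dequeue(): [6, 41]
enqueue(37): [6, 41, 37]
dequeue(): [41, 37]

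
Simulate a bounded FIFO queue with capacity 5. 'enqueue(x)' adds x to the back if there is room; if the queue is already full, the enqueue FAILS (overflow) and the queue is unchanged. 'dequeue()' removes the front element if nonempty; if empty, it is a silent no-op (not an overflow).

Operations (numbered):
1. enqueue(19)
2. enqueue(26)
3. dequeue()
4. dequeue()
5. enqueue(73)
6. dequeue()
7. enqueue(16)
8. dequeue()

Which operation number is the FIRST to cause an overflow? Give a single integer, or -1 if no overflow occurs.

1. enqueue(19): size=1
2. enqueue(26): size=2
3. dequeue(): size=1
4. dequeue(): size=0
5. enqueue(73): size=1
6. dequeue(): size=0
7. enqueue(16): size=1
8. dequeue(): size=0

Answer: -1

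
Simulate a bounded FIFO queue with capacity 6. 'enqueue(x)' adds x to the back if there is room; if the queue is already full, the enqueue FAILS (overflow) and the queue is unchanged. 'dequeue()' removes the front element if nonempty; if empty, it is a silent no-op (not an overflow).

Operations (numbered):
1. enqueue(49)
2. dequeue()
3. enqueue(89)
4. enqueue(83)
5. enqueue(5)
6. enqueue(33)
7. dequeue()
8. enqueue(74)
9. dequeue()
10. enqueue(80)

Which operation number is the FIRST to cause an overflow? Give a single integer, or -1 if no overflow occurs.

1. enqueue(49): size=1
2. dequeue(): size=0
3. enqueue(89): size=1
4. enqueue(83): size=2
5. enqueue(5): size=3
6. enqueue(33): size=4
7. dequeue(): size=3
8. enqueue(74): size=4
9. dequeue(): size=3
10. enqueue(80): size=4

Answer: -1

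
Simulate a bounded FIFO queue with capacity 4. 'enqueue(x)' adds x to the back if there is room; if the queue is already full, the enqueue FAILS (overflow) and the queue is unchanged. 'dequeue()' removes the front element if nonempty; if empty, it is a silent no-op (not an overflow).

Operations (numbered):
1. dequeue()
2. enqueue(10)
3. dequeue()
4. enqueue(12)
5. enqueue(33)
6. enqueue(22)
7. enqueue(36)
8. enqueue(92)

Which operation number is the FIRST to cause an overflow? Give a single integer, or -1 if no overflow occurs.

1. dequeue(): empty, no-op, size=0
2. enqueue(10): size=1
3. dequeue(): size=0
4. enqueue(12): size=1
5. enqueue(33): size=2
6. enqueue(22): size=3
7. enqueue(36): size=4
8. enqueue(92): size=4=cap → OVERFLOW (fail)

Answer: 8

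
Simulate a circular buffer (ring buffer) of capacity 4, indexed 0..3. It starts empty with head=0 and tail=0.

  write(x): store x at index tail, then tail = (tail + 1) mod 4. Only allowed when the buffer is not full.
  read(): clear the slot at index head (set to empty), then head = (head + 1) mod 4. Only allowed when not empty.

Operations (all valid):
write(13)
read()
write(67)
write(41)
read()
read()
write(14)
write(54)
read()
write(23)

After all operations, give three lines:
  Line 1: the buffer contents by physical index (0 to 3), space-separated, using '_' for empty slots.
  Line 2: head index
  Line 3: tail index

Answer: 54 23 _ _
0
2

Derivation:
write(13): buf=[13 _ _ _], head=0, tail=1, size=1
read(): buf=[_ _ _ _], head=1, tail=1, size=0
write(67): buf=[_ 67 _ _], head=1, tail=2, size=1
write(41): buf=[_ 67 41 _], head=1, tail=3, size=2
read(): buf=[_ _ 41 _], head=2, tail=3, size=1
read(): buf=[_ _ _ _], head=3, tail=3, size=0
write(14): buf=[_ _ _ 14], head=3, tail=0, size=1
write(54): buf=[54 _ _ 14], head=3, tail=1, size=2
read(): buf=[54 _ _ _], head=0, tail=1, size=1
write(23): buf=[54 23 _ _], head=0, tail=2, size=2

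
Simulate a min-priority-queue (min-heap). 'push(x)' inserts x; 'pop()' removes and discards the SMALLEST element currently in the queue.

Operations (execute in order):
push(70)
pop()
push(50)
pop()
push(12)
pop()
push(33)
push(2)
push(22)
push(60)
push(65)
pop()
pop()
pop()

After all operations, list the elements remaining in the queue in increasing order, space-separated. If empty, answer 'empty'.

push(70): heap contents = [70]
pop() → 70: heap contents = []
push(50): heap contents = [50]
pop() → 50: heap contents = []
push(12): heap contents = [12]
pop() → 12: heap contents = []
push(33): heap contents = [33]
push(2): heap contents = [2, 33]
push(22): heap contents = [2, 22, 33]
push(60): heap contents = [2, 22, 33, 60]
push(65): heap contents = [2, 22, 33, 60, 65]
pop() → 2: heap contents = [22, 33, 60, 65]
pop() → 22: heap contents = [33, 60, 65]
pop() → 33: heap contents = [60, 65]

Answer: 60 65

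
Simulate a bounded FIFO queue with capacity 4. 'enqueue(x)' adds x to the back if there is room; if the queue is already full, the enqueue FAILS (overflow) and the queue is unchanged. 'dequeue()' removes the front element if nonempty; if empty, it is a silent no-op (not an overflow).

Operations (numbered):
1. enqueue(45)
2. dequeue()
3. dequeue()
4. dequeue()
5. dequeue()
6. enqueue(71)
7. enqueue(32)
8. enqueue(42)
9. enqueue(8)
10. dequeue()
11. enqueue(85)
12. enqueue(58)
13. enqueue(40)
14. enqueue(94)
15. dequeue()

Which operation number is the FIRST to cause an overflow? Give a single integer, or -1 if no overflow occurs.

Answer: 12

Derivation:
1. enqueue(45): size=1
2. dequeue(): size=0
3. dequeue(): empty, no-op, size=0
4. dequeue(): empty, no-op, size=0
5. dequeue(): empty, no-op, size=0
6. enqueue(71): size=1
7. enqueue(32): size=2
8. enqueue(42): size=3
9. enqueue(8): size=4
10. dequeue(): size=3
11. enqueue(85): size=4
12. enqueue(58): size=4=cap → OVERFLOW (fail)
13. enqueue(40): size=4=cap → OVERFLOW (fail)
14. enqueue(94): size=4=cap → OVERFLOW (fail)
15. dequeue(): size=3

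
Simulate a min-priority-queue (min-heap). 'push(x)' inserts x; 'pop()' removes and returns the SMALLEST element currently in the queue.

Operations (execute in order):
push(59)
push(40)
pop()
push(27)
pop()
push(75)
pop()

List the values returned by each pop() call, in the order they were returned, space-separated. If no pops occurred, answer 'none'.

Answer: 40 27 59

Derivation:
push(59): heap contents = [59]
push(40): heap contents = [40, 59]
pop() → 40: heap contents = [59]
push(27): heap contents = [27, 59]
pop() → 27: heap contents = [59]
push(75): heap contents = [59, 75]
pop() → 59: heap contents = [75]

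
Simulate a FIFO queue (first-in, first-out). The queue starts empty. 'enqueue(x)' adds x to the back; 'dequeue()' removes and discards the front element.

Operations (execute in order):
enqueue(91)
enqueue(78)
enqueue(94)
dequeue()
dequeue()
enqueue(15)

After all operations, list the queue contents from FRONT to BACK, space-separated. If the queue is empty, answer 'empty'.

Answer: 94 15

Derivation:
enqueue(91): [91]
enqueue(78): [91, 78]
enqueue(94): [91, 78, 94]
dequeue(): [78, 94]
dequeue(): [94]
enqueue(15): [94, 15]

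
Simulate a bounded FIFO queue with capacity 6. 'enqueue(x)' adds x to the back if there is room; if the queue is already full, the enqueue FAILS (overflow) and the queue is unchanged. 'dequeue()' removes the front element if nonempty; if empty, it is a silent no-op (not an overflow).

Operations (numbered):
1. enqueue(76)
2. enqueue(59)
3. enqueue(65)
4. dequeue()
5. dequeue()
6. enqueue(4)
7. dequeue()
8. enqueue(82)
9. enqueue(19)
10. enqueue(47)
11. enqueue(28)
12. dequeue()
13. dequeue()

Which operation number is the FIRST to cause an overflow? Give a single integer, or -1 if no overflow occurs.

1. enqueue(76): size=1
2. enqueue(59): size=2
3. enqueue(65): size=3
4. dequeue(): size=2
5. dequeue(): size=1
6. enqueue(4): size=2
7. dequeue(): size=1
8. enqueue(82): size=2
9. enqueue(19): size=3
10. enqueue(47): size=4
11. enqueue(28): size=5
12. dequeue(): size=4
13. dequeue(): size=3

Answer: -1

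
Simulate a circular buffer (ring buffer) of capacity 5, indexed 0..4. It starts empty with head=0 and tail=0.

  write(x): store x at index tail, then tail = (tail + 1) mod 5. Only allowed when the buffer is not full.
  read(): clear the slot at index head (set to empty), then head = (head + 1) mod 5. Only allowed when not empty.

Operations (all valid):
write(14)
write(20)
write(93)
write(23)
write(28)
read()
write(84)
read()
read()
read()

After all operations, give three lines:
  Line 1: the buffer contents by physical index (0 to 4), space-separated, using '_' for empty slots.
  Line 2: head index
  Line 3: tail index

Answer: 84 _ _ _ 28
4
1

Derivation:
write(14): buf=[14 _ _ _ _], head=0, tail=1, size=1
write(20): buf=[14 20 _ _ _], head=0, tail=2, size=2
write(93): buf=[14 20 93 _ _], head=0, tail=3, size=3
write(23): buf=[14 20 93 23 _], head=0, tail=4, size=4
write(28): buf=[14 20 93 23 28], head=0, tail=0, size=5
read(): buf=[_ 20 93 23 28], head=1, tail=0, size=4
write(84): buf=[84 20 93 23 28], head=1, tail=1, size=5
read(): buf=[84 _ 93 23 28], head=2, tail=1, size=4
read(): buf=[84 _ _ 23 28], head=3, tail=1, size=3
read(): buf=[84 _ _ _ 28], head=4, tail=1, size=2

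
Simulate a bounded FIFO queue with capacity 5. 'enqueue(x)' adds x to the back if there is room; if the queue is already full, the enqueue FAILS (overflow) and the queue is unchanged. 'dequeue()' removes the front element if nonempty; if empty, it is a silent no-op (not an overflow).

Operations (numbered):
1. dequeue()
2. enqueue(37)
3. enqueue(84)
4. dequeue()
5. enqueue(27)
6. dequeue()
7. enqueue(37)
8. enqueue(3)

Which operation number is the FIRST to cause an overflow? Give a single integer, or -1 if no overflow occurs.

Answer: -1

Derivation:
1. dequeue(): empty, no-op, size=0
2. enqueue(37): size=1
3. enqueue(84): size=2
4. dequeue(): size=1
5. enqueue(27): size=2
6. dequeue(): size=1
7. enqueue(37): size=2
8. enqueue(3): size=3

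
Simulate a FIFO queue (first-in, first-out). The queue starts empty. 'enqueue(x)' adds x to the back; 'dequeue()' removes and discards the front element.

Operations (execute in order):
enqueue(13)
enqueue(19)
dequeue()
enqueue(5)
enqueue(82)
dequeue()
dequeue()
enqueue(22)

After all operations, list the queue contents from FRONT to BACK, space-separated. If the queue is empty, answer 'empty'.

Answer: 82 22

Derivation:
enqueue(13): [13]
enqueue(19): [13, 19]
dequeue(): [19]
enqueue(5): [19, 5]
enqueue(82): [19, 5, 82]
dequeue(): [5, 82]
dequeue(): [82]
enqueue(22): [82, 22]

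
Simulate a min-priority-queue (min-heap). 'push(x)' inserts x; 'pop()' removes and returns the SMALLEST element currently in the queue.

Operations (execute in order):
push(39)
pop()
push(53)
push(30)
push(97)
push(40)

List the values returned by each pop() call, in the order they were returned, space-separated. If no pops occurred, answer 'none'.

push(39): heap contents = [39]
pop() → 39: heap contents = []
push(53): heap contents = [53]
push(30): heap contents = [30, 53]
push(97): heap contents = [30, 53, 97]
push(40): heap contents = [30, 40, 53, 97]

Answer: 39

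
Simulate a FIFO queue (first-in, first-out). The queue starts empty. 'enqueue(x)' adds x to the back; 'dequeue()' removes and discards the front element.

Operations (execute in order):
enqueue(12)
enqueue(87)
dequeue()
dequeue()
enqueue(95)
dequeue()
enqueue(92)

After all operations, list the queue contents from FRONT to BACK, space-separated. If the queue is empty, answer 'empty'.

Answer: 92

Derivation:
enqueue(12): [12]
enqueue(87): [12, 87]
dequeue(): [87]
dequeue(): []
enqueue(95): [95]
dequeue(): []
enqueue(92): [92]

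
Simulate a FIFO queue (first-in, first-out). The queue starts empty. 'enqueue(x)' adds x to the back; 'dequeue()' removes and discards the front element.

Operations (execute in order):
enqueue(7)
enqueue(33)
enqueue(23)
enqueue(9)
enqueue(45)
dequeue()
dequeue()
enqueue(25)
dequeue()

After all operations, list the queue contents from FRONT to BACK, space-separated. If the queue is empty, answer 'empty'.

Answer: 9 45 25

Derivation:
enqueue(7): [7]
enqueue(33): [7, 33]
enqueue(23): [7, 33, 23]
enqueue(9): [7, 33, 23, 9]
enqueue(45): [7, 33, 23, 9, 45]
dequeue(): [33, 23, 9, 45]
dequeue(): [23, 9, 45]
enqueue(25): [23, 9, 45, 25]
dequeue(): [9, 45, 25]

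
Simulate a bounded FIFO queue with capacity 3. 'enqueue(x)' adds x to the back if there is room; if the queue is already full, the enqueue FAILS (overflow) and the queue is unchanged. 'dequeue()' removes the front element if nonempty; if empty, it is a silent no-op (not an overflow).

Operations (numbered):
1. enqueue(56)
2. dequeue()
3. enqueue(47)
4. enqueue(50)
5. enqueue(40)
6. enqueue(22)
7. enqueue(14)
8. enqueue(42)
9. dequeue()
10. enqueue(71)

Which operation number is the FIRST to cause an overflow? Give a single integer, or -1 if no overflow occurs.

1. enqueue(56): size=1
2. dequeue(): size=0
3. enqueue(47): size=1
4. enqueue(50): size=2
5. enqueue(40): size=3
6. enqueue(22): size=3=cap → OVERFLOW (fail)
7. enqueue(14): size=3=cap → OVERFLOW (fail)
8. enqueue(42): size=3=cap → OVERFLOW (fail)
9. dequeue(): size=2
10. enqueue(71): size=3

Answer: 6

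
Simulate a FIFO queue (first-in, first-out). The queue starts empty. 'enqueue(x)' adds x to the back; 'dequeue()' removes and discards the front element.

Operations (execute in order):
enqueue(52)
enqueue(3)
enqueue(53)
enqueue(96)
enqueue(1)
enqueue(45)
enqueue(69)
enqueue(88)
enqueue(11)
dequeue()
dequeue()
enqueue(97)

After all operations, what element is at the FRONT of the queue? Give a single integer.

Answer: 53

Derivation:
enqueue(52): queue = [52]
enqueue(3): queue = [52, 3]
enqueue(53): queue = [52, 3, 53]
enqueue(96): queue = [52, 3, 53, 96]
enqueue(1): queue = [52, 3, 53, 96, 1]
enqueue(45): queue = [52, 3, 53, 96, 1, 45]
enqueue(69): queue = [52, 3, 53, 96, 1, 45, 69]
enqueue(88): queue = [52, 3, 53, 96, 1, 45, 69, 88]
enqueue(11): queue = [52, 3, 53, 96, 1, 45, 69, 88, 11]
dequeue(): queue = [3, 53, 96, 1, 45, 69, 88, 11]
dequeue(): queue = [53, 96, 1, 45, 69, 88, 11]
enqueue(97): queue = [53, 96, 1, 45, 69, 88, 11, 97]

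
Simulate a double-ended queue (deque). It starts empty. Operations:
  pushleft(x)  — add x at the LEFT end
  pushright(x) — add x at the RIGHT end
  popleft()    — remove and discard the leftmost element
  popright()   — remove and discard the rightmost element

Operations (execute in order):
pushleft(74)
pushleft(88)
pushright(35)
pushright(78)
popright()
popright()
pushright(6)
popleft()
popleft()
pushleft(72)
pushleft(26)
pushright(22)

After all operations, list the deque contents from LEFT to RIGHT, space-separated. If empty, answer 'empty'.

Answer: 26 72 6 22

Derivation:
pushleft(74): [74]
pushleft(88): [88, 74]
pushright(35): [88, 74, 35]
pushright(78): [88, 74, 35, 78]
popright(): [88, 74, 35]
popright(): [88, 74]
pushright(6): [88, 74, 6]
popleft(): [74, 6]
popleft(): [6]
pushleft(72): [72, 6]
pushleft(26): [26, 72, 6]
pushright(22): [26, 72, 6, 22]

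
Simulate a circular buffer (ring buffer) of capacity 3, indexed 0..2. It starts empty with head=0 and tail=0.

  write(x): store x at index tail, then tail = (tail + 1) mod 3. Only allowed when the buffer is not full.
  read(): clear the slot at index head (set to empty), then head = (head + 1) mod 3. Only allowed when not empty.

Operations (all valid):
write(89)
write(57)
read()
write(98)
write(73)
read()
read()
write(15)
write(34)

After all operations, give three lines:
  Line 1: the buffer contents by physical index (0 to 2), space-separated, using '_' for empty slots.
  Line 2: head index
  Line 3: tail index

write(89): buf=[89 _ _], head=0, tail=1, size=1
write(57): buf=[89 57 _], head=0, tail=2, size=2
read(): buf=[_ 57 _], head=1, tail=2, size=1
write(98): buf=[_ 57 98], head=1, tail=0, size=2
write(73): buf=[73 57 98], head=1, tail=1, size=3
read(): buf=[73 _ 98], head=2, tail=1, size=2
read(): buf=[73 _ _], head=0, tail=1, size=1
write(15): buf=[73 15 _], head=0, tail=2, size=2
write(34): buf=[73 15 34], head=0, tail=0, size=3

Answer: 73 15 34
0
0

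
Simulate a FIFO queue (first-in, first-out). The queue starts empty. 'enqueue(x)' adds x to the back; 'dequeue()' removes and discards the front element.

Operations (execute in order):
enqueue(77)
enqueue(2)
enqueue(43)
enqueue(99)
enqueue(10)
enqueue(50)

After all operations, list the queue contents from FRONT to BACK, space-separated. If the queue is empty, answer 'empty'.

Answer: 77 2 43 99 10 50

Derivation:
enqueue(77): [77]
enqueue(2): [77, 2]
enqueue(43): [77, 2, 43]
enqueue(99): [77, 2, 43, 99]
enqueue(10): [77, 2, 43, 99, 10]
enqueue(50): [77, 2, 43, 99, 10, 50]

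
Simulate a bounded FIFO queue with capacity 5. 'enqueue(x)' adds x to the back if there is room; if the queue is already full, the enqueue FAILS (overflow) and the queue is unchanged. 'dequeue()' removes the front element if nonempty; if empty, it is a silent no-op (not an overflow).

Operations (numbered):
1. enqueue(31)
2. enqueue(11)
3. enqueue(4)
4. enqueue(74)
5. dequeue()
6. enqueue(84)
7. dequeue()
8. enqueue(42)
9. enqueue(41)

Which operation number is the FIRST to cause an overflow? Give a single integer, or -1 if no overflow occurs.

1. enqueue(31): size=1
2. enqueue(11): size=2
3. enqueue(4): size=3
4. enqueue(74): size=4
5. dequeue(): size=3
6. enqueue(84): size=4
7. dequeue(): size=3
8. enqueue(42): size=4
9. enqueue(41): size=5

Answer: -1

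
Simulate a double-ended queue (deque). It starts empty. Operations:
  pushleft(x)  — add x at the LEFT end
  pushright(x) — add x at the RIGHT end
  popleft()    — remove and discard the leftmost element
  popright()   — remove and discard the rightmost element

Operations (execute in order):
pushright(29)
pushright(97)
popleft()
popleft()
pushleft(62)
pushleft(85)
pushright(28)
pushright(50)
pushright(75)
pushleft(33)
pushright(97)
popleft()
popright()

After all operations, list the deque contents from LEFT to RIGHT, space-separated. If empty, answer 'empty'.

pushright(29): [29]
pushright(97): [29, 97]
popleft(): [97]
popleft(): []
pushleft(62): [62]
pushleft(85): [85, 62]
pushright(28): [85, 62, 28]
pushright(50): [85, 62, 28, 50]
pushright(75): [85, 62, 28, 50, 75]
pushleft(33): [33, 85, 62, 28, 50, 75]
pushright(97): [33, 85, 62, 28, 50, 75, 97]
popleft(): [85, 62, 28, 50, 75, 97]
popright(): [85, 62, 28, 50, 75]

Answer: 85 62 28 50 75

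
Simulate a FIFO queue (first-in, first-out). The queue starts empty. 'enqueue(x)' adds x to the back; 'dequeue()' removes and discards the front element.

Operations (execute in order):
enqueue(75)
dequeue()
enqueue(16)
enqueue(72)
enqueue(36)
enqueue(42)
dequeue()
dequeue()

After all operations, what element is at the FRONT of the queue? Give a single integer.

enqueue(75): queue = [75]
dequeue(): queue = []
enqueue(16): queue = [16]
enqueue(72): queue = [16, 72]
enqueue(36): queue = [16, 72, 36]
enqueue(42): queue = [16, 72, 36, 42]
dequeue(): queue = [72, 36, 42]
dequeue(): queue = [36, 42]

Answer: 36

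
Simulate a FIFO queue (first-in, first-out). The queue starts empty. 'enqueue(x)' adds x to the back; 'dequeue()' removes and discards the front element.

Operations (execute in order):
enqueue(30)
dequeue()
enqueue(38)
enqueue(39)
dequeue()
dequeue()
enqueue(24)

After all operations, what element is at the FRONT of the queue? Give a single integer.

Answer: 24

Derivation:
enqueue(30): queue = [30]
dequeue(): queue = []
enqueue(38): queue = [38]
enqueue(39): queue = [38, 39]
dequeue(): queue = [39]
dequeue(): queue = []
enqueue(24): queue = [24]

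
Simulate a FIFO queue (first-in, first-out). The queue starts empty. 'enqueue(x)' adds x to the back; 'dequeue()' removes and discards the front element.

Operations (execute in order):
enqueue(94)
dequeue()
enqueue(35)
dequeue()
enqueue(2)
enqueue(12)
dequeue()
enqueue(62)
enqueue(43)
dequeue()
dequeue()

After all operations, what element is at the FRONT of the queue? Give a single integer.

enqueue(94): queue = [94]
dequeue(): queue = []
enqueue(35): queue = [35]
dequeue(): queue = []
enqueue(2): queue = [2]
enqueue(12): queue = [2, 12]
dequeue(): queue = [12]
enqueue(62): queue = [12, 62]
enqueue(43): queue = [12, 62, 43]
dequeue(): queue = [62, 43]
dequeue(): queue = [43]

Answer: 43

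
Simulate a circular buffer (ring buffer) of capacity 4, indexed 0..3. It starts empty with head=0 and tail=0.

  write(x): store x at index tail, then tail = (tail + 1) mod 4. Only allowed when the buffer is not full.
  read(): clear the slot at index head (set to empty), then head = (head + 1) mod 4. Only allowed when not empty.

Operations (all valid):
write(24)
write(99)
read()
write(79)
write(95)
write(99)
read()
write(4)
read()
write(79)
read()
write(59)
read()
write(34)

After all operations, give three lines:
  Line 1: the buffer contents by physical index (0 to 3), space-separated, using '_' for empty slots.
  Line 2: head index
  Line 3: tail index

Answer: 34 4 79 59
1
1

Derivation:
write(24): buf=[24 _ _ _], head=0, tail=1, size=1
write(99): buf=[24 99 _ _], head=0, tail=2, size=2
read(): buf=[_ 99 _ _], head=1, tail=2, size=1
write(79): buf=[_ 99 79 _], head=1, tail=3, size=2
write(95): buf=[_ 99 79 95], head=1, tail=0, size=3
write(99): buf=[99 99 79 95], head=1, tail=1, size=4
read(): buf=[99 _ 79 95], head=2, tail=1, size=3
write(4): buf=[99 4 79 95], head=2, tail=2, size=4
read(): buf=[99 4 _ 95], head=3, tail=2, size=3
write(79): buf=[99 4 79 95], head=3, tail=3, size=4
read(): buf=[99 4 79 _], head=0, tail=3, size=3
write(59): buf=[99 4 79 59], head=0, tail=0, size=4
read(): buf=[_ 4 79 59], head=1, tail=0, size=3
write(34): buf=[34 4 79 59], head=1, tail=1, size=4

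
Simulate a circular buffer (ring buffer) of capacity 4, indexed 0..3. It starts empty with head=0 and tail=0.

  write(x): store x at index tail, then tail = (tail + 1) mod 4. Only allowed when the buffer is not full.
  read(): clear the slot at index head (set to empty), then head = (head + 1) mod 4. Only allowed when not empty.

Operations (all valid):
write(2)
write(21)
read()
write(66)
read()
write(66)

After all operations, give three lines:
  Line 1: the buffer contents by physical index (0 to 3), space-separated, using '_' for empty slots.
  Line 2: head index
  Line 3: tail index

write(2): buf=[2 _ _ _], head=0, tail=1, size=1
write(21): buf=[2 21 _ _], head=0, tail=2, size=2
read(): buf=[_ 21 _ _], head=1, tail=2, size=1
write(66): buf=[_ 21 66 _], head=1, tail=3, size=2
read(): buf=[_ _ 66 _], head=2, tail=3, size=1
write(66): buf=[_ _ 66 66], head=2, tail=0, size=2

Answer: _ _ 66 66
2
0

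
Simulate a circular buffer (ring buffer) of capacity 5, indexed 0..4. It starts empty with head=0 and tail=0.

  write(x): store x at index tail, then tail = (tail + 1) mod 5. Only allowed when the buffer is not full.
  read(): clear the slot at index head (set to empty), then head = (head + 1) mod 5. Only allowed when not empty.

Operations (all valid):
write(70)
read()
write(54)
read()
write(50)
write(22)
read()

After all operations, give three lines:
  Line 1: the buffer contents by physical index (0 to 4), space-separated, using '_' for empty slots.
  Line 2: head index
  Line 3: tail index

write(70): buf=[70 _ _ _ _], head=0, tail=1, size=1
read(): buf=[_ _ _ _ _], head=1, tail=1, size=0
write(54): buf=[_ 54 _ _ _], head=1, tail=2, size=1
read(): buf=[_ _ _ _ _], head=2, tail=2, size=0
write(50): buf=[_ _ 50 _ _], head=2, tail=3, size=1
write(22): buf=[_ _ 50 22 _], head=2, tail=4, size=2
read(): buf=[_ _ _ 22 _], head=3, tail=4, size=1

Answer: _ _ _ 22 _
3
4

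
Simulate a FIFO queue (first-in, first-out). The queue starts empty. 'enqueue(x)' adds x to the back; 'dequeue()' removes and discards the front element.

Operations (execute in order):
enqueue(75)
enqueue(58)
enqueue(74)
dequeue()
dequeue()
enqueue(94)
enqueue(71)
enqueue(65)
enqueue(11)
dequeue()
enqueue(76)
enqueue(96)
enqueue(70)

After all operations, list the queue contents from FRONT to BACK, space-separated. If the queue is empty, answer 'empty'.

enqueue(75): [75]
enqueue(58): [75, 58]
enqueue(74): [75, 58, 74]
dequeue(): [58, 74]
dequeue(): [74]
enqueue(94): [74, 94]
enqueue(71): [74, 94, 71]
enqueue(65): [74, 94, 71, 65]
enqueue(11): [74, 94, 71, 65, 11]
dequeue(): [94, 71, 65, 11]
enqueue(76): [94, 71, 65, 11, 76]
enqueue(96): [94, 71, 65, 11, 76, 96]
enqueue(70): [94, 71, 65, 11, 76, 96, 70]

Answer: 94 71 65 11 76 96 70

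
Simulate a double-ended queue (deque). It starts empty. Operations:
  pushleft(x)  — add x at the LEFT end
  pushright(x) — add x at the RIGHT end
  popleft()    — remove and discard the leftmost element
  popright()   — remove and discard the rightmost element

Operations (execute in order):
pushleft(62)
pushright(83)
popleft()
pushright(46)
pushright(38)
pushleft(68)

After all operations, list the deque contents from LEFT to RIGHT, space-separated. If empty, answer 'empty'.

Answer: 68 83 46 38

Derivation:
pushleft(62): [62]
pushright(83): [62, 83]
popleft(): [83]
pushright(46): [83, 46]
pushright(38): [83, 46, 38]
pushleft(68): [68, 83, 46, 38]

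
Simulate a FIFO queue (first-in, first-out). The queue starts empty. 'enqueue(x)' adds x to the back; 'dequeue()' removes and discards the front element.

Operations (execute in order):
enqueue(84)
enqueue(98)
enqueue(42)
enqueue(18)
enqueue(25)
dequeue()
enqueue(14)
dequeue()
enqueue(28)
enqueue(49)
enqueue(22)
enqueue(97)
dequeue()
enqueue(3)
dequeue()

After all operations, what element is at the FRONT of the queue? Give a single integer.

Answer: 25

Derivation:
enqueue(84): queue = [84]
enqueue(98): queue = [84, 98]
enqueue(42): queue = [84, 98, 42]
enqueue(18): queue = [84, 98, 42, 18]
enqueue(25): queue = [84, 98, 42, 18, 25]
dequeue(): queue = [98, 42, 18, 25]
enqueue(14): queue = [98, 42, 18, 25, 14]
dequeue(): queue = [42, 18, 25, 14]
enqueue(28): queue = [42, 18, 25, 14, 28]
enqueue(49): queue = [42, 18, 25, 14, 28, 49]
enqueue(22): queue = [42, 18, 25, 14, 28, 49, 22]
enqueue(97): queue = [42, 18, 25, 14, 28, 49, 22, 97]
dequeue(): queue = [18, 25, 14, 28, 49, 22, 97]
enqueue(3): queue = [18, 25, 14, 28, 49, 22, 97, 3]
dequeue(): queue = [25, 14, 28, 49, 22, 97, 3]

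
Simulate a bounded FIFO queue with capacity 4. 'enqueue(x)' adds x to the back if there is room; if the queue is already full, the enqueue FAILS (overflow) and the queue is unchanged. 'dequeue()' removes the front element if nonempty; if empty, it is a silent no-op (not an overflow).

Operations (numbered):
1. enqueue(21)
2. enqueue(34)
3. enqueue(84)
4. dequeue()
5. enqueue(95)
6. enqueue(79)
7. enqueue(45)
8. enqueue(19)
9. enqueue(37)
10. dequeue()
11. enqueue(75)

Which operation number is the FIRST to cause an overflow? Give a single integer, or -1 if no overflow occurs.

1. enqueue(21): size=1
2. enqueue(34): size=2
3. enqueue(84): size=3
4. dequeue(): size=2
5. enqueue(95): size=3
6. enqueue(79): size=4
7. enqueue(45): size=4=cap → OVERFLOW (fail)
8. enqueue(19): size=4=cap → OVERFLOW (fail)
9. enqueue(37): size=4=cap → OVERFLOW (fail)
10. dequeue(): size=3
11. enqueue(75): size=4

Answer: 7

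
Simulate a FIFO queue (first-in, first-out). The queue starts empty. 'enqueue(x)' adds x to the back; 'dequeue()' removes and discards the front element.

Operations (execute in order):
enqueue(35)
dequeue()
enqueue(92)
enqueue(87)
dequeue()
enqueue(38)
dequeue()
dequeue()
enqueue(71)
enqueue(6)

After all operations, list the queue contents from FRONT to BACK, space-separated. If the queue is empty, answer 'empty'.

enqueue(35): [35]
dequeue(): []
enqueue(92): [92]
enqueue(87): [92, 87]
dequeue(): [87]
enqueue(38): [87, 38]
dequeue(): [38]
dequeue(): []
enqueue(71): [71]
enqueue(6): [71, 6]

Answer: 71 6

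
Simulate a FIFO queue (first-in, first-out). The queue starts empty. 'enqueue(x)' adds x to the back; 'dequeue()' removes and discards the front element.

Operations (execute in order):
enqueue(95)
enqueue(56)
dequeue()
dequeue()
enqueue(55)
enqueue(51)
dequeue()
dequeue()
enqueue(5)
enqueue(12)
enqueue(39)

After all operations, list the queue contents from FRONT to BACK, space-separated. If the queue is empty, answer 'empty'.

enqueue(95): [95]
enqueue(56): [95, 56]
dequeue(): [56]
dequeue(): []
enqueue(55): [55]
enqueue(51): [55, 51]
dequeue(): [51]
dequeue(): []
enqueue(5): [5]
enqueue(12): [5, 12]
enqueue(39): [5, 12, 39]

Answer: 5 12 39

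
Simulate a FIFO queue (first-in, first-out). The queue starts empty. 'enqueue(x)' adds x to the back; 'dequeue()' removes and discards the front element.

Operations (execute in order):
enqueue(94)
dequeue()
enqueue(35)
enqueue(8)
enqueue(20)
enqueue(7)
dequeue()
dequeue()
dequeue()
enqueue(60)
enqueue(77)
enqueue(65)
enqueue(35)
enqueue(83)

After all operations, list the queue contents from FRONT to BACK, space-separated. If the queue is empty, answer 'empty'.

Answer: 7 60 77 65 35 83

Derivation:
enqueue(94): [94]
dequeue(): []
enqueue(35): [35]
enqueue(8): [35, 8]
enqueue(20): [35, 8, 20]
enqueue(7): [35, 8, 20, 7]
dequeue(): [8, 20, 7]
dequeue(): [20, 7]
dequeue(): [7]
enqueue(60): [7, 60]
enqueue(77): [7, 60, 77]
enqueue(65): [7, 60, 77, 65]
enqueue(35): [7, 60, 77, 65, 35]
enqueue(83): [7, 60, 77, 65, 35, 83]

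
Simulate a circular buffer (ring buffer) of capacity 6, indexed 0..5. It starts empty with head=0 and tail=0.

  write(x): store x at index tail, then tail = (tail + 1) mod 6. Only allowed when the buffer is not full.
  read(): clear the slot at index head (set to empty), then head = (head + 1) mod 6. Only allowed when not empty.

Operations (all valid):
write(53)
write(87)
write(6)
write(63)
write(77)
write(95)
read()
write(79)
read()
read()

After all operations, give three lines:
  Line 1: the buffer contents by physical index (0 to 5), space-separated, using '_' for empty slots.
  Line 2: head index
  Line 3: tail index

write(53): buf=[53 _ _ _ _ _], head=0, tail=1, size=1
write(87): buf=[53 87 _ _ _ _], head=0, tail=2, size=2
write(6): buf=[53 87 6 _ _ _], head=0, tail=3, size=3
write(63): buf=[53 87 6 63 _ _], head=0, tail=4, size=4
write(77): buf=[53 87 6 63 77 _], head=0, tail=5, size=5
write(95): buf=[53 87 6 63 77 95], head=0, tail=0, size=6
read(): buf=[_ 87 6 63 77 95], head=1, tail=0, size=5
write(79): buf=[79 87 6 63 77 95], head=1, tail=1, size=6
read(): buf=[79 _ 6 63 77 95], head=2, tail=1, size=5
read(): buf=[79 _ _ 63 77 95], head=3, tail=1, size=4

Answer: 79 _ _ 63 77 95
3
1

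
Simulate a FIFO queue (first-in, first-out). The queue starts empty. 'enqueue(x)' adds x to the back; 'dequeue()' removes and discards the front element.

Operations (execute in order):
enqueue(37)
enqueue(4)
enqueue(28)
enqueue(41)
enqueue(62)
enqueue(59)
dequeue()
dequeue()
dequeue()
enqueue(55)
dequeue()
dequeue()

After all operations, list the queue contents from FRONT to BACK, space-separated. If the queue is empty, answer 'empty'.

Answer: 59 55

Derivation:
enqueue(37): [37]
enqueue(4): [37, 4]
enqueue(28): [37, 4, 28]
enqueue(41): [37, 4, 28, 41]
enqueue(62): [37, 4, 28, 41, 62]
enqueue(59): [37, 4, 28, 41, 62, 59]
dequeue(): [4, 28, 41, 62, 59]
dequeue(): [28, 41, 62, 59]
dequeue(): [41, 62, 59]
enqueue(55): [41, 62, 59, 55]
dequeue(): [62, 59, 55]
dequeue(): [59, 55]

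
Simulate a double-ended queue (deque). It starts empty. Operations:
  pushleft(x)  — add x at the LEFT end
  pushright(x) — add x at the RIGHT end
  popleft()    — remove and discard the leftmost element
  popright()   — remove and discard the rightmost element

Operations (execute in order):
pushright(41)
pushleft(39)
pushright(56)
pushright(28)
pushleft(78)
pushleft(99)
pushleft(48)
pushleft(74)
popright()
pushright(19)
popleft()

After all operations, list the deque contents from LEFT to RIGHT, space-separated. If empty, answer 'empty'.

pushright(41): [41]
pushleft(39): [39, 41]
pushright(56): [39, 41, 56]
pushright(28): [39, 41, 56, 28]
pushleft(78): [78, 39, 41, 56, 28]
pushleft(99): [99, 78, 39, 41, 56, 28]
pushleft(48): [48, 99, 78, 39, 41, 56, 28]
pushleft(74): [74, 48, 99, 78, 39, 41, 56, 28]
popright(): [74, 48, 99, 78, 39, 41, 56]
pushright(19): [74, 48, 99, 78, 39, 41, 56, 19]
popleft(): [48, 99, 78, 39, 41, 56, 19]

Answer: 48 99 78 39 41 56 19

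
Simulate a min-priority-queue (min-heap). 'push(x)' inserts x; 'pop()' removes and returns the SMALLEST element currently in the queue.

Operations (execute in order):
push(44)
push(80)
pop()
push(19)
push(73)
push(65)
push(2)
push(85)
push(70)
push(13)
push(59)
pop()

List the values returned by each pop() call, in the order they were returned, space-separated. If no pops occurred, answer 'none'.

Answer: 44 2

Derivation:
push(44): heap contents = [44]
push(80): heap contents = [44, 80]
pop() → 44: heap contents = [80]
push(19): heap contents = [19, 80]
push(73): heap contents = [19, 73, 80]
push(65): heap contents = [19, 65, 73, 80]
push(2): heap contents = [2, 19, 65, 73, 80]
push(85): heap contents = [2, 19, 65, 73, 80, 85]
push(70): heap contents = [2, 19, 65, 70, 73, 80, 85]
push(13): heap contents = [2, 13, 19, 65, 70, 73, 80, 85]
push(59): heap contents = [2, 13, 19, 59, 65, 70, 73, 80, 85]
pop() → 2: heap contents = [13, 19, 59, 65, 70, 73, 80, 85]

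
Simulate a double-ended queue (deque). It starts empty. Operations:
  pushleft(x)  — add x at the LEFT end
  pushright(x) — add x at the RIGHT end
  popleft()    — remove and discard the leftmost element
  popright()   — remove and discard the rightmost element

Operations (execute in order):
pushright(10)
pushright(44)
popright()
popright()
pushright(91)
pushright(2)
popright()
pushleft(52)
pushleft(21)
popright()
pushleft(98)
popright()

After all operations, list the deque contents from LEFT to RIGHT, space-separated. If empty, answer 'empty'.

pushright(10): [10]
pushright(44): [10, 44]
popright(): [10]
popright(): []
pushright(91): [91]
pushright(2): [91, 2]
popright(): [91]
pushleft(52): [52, 91]
pushleft(21): [21, 52, 91]
popright(): [21, 52]
pushleft(98): [98, 21, 52]
popright(): [98, 21]

Answer: 98 21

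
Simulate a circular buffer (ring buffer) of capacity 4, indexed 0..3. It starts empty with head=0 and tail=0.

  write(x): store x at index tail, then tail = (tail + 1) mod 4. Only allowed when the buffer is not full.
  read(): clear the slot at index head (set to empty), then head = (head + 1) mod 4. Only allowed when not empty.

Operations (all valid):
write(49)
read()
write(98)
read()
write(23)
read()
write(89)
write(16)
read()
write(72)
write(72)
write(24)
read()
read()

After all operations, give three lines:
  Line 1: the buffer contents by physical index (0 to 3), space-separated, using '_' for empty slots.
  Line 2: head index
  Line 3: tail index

write(49): buf=[49 _ _ _], head=0, tail=1, size=1
read(): buf=[_ _ _ _], head=1, tail=1, size=0
write(98): buf=[_ 98 _ _], head=1, tail=2, size=1
read(): buf=[_ _ _ _], head=2, tail=2, size=0
write(23): buf=[_ _ 23 _], head=2, tail=3, size=1
read(): buf=[_ _ _ _], head=3, tail=3, size=0
write(89): buf=[_ _ _ 89], head=3, tail=0, size=1
write(16): buf=[16 _ _ 89], head=3, tail=1, size=2
read(): buf=[16 _ _ _], head=0, tail=1, size=1
write(72): buf=[16 72 _ _], head=0, tail=2, size=2
write(72): buf=[16 72 72 _], head=0, tail=3, size=3
write(24): buf=[16 72 72 24], head=0, tail=0, size=4
read(): buf=[_ 72 72 24], head=1, tail=0, size=3
read(): buf=[_ _ 72 24], head=2, tail=0, size=2

Answer: _ _ 72 24
2
0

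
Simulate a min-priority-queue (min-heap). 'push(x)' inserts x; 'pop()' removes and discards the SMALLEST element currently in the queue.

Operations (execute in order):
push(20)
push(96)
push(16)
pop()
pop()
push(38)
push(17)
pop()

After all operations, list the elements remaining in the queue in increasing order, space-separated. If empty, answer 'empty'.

push(20): heap contents = [20]
push(96): heap contents = [20, 96]
push(16): heap contents = [16, 20, 96]
pop() → 16: heap contents = [20, 96]
pop() → 20: heap contents = [96]
push(38): heap contents = [38, 96]
push(17): heap contents = [17, 38, 96]
pop() → 17: heap contents = [38, 96]

Answer: 38 96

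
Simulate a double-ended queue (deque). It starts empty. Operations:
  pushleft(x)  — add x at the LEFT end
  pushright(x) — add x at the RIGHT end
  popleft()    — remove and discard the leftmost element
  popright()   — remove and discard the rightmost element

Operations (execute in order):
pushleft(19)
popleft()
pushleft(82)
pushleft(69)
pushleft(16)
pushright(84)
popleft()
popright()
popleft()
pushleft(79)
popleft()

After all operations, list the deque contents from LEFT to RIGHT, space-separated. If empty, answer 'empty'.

Answer: 82

Derivation:
pushleft(19): [19]
popleft(): []
pushleft(82): [82]
pushleft(69): [69, 82]
pushleft(16): [16, 69, 82]
pushright(84): [16, 69, 82, 84]
popleft(): [69, 82, 84]
popright(): [69, 82]
popleft(): [82]
pushleft(79): [79, 82]
popleft(): [82]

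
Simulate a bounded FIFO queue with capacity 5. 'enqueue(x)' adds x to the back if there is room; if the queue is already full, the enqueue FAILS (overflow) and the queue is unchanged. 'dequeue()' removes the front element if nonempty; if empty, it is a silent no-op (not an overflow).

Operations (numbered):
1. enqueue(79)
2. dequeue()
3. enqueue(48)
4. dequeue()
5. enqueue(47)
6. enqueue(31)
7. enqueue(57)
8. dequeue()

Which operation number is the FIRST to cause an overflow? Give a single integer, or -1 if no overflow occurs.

Answer: -1

Derivation:
1. enqueue(79): size=1
2. dequeue(): size=0
3. enqueue(48): size=1
4. dequeue(): size=0
5. enqueue(47): size=1
6. enqueue(31): size=2
7. enqueue(57): size=3
8. dequeue(): size=2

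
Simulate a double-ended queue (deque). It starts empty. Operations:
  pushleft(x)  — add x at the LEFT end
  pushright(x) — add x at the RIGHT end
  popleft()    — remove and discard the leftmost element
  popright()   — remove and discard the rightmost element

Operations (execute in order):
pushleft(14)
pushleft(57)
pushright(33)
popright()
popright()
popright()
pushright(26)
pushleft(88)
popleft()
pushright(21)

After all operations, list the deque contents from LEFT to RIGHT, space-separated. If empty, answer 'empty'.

pushleft(14): [14]
pushleft(57): [57, 14]
pushright(33): [57, 14, 33]
popright(): [57, 14]
popright(): [57]
popright(): []
pushright(26): [26]
pushleft(88): [88, 26]
popleft(): [26]
pushright(21): [26, 21]

Answer: 26 21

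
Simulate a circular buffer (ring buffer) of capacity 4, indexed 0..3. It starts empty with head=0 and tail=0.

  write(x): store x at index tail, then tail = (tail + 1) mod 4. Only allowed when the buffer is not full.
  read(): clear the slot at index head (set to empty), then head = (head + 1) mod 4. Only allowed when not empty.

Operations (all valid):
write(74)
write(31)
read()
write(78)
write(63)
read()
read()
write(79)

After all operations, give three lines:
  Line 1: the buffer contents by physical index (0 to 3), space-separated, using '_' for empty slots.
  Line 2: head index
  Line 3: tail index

write(74): buf=[74 _ _ _], head=0, tail=1, size=1
write(31): buf=[74 31 _ _], head=0, tail=2, size=2
read(): buf=[_ 31 _ _], head=1, tail=2, size=1
write(78): buf=[_ 31 78 _], head=1, tail=3, size=2
write(63): buf=[_ 31 78 63], head=1, tail=0, size=3
read(): buf=[_ _ 78 63], head=2, tail=0, size=2
read(): buf=[_ _ _ 63], head=3, tail=0, size=1
write(79): buf=[79 _ _ 63], head=3, tail=1, size=2

Answer: 79 _ _ 63
3
1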